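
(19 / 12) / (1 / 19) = 361 / 12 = 30.08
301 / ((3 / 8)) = 2408 / 3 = 802.67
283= 283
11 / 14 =0.79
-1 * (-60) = 60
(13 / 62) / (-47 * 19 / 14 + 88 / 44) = -91 / 26815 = -0.00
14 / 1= 14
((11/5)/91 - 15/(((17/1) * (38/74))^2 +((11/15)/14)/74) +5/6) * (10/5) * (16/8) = 158067762334/59812371255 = 2.64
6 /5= 1.20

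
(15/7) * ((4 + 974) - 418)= 1200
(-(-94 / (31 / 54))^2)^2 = 663875212882176 / 923521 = 718852319.42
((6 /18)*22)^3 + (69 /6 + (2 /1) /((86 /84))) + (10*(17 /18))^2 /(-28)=39461939 /97524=404.64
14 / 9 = 1.56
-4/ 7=-0.57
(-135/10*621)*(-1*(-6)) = -50301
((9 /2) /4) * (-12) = -27 /2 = -13.50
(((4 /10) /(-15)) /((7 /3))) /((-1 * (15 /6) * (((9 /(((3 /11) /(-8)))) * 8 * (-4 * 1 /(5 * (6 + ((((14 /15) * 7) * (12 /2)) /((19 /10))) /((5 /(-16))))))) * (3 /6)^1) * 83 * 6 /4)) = -2851 /1092861000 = -0.00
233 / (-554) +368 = 203639 / 554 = 367.58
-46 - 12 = -58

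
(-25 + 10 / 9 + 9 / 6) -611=-11401 / 18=-633.39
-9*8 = -72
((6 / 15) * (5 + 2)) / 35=2 / 25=0.08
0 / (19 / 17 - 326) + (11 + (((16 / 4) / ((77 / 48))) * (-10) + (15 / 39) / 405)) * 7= -1129792 / 11583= -97.54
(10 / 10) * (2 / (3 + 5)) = 1 / 4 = 0.25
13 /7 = 1.86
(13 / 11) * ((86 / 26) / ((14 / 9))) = 387 / 154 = 2.51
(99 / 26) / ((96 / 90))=1485 / 416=3.57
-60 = -60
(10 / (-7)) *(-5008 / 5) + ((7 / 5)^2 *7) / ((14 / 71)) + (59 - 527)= 361353 / 350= 1032.44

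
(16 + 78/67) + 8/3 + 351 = 74537/201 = 370.83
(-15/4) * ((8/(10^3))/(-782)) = 3/78200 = 0.00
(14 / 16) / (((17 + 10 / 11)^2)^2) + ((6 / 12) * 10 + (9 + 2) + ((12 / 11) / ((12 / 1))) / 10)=10609245096949 / 662700931640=16.01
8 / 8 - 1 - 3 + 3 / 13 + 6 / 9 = -82 / 39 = -2.10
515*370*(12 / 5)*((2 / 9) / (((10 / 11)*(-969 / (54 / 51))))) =-670736 / 5491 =-122.15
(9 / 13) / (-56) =-9 / 728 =-0.01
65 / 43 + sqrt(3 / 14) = sqrt(42) / 14 + 65 / 43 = 1.97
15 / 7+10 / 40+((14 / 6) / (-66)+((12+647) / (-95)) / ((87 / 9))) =12523681 / 7636860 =1.64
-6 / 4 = -3 / 2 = -1.50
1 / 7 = 0.14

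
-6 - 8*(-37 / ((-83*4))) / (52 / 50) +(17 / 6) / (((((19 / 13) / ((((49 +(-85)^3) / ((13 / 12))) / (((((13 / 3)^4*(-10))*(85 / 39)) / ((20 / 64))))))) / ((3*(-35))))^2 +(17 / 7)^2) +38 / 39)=-6863386414605625721660585 / 1064917550717904605420218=-6.44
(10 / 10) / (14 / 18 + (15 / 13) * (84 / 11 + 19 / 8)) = 10296 / 126943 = 0.08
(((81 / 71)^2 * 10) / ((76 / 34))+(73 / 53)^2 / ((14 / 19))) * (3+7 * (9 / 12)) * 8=1043764914687 / 1883302477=554.22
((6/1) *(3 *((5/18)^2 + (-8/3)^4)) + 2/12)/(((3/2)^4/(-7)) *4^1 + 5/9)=-229768/589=-390.10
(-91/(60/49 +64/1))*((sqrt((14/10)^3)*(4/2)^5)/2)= -124852*sqrt(35)/19975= -36.98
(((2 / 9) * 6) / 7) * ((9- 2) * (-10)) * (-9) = 120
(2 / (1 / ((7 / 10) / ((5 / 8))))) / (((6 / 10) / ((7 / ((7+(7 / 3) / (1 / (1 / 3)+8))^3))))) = 11979 / 171955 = 0.07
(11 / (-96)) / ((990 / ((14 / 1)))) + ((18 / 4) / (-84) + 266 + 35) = 9100571 / 30240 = 300.94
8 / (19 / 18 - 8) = -144 / 125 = -1.15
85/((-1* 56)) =-85/56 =-1.52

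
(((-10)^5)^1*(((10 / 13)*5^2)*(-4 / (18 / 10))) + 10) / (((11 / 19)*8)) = 4750011115 / 5148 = 922690.58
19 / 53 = 0.36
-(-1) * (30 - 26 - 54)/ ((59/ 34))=-1700/ 59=-28.81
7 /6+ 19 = 121 /6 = 20.17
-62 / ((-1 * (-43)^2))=62 / 1849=0.03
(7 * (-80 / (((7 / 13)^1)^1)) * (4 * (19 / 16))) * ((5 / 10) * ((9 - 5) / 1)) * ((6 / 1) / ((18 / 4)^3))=-158080 / 243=-650.53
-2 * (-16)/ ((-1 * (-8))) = 4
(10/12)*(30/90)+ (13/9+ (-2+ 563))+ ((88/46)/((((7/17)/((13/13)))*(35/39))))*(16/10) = 289585343/507150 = 571.01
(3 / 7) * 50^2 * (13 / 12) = 8125 / 7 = 1160.71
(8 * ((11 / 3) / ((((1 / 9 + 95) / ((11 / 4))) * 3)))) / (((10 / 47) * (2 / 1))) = 5687 / 8560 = 0.66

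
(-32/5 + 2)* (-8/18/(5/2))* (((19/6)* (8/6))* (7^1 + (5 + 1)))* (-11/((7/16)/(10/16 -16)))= 16597.56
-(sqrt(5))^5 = -25 * sqrt(5) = -55.90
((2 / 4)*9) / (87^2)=1 / 1682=0.00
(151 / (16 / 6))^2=205209 / 64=3206.39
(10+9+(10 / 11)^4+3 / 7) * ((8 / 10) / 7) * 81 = 667821024 / 3587045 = 186.18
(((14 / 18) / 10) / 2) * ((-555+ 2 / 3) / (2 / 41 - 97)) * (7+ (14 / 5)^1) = 23386769 / 10732500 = 2.18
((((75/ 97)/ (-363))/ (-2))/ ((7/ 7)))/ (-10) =-5/ 46948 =-0.00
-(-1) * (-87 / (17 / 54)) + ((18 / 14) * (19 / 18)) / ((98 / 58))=-3213461 / 11662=-275.55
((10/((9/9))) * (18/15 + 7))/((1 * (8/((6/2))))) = 123/4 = 30.75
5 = 5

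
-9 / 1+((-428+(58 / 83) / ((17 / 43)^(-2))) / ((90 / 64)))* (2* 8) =-3742635167 / 767335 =-4877.45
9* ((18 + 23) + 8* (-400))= -28431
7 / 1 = 7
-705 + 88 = -617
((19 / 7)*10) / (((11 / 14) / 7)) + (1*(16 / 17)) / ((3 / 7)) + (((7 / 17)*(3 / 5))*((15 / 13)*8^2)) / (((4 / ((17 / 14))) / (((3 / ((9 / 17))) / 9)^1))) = 601676 / 2431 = 247.50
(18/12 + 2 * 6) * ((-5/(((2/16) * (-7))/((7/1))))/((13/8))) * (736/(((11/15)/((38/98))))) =906163200/7007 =129322.56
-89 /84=-1.06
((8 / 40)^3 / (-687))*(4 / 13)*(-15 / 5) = 0.00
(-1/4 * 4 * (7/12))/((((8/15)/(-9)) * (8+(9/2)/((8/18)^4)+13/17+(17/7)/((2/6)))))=599760/8004751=0.07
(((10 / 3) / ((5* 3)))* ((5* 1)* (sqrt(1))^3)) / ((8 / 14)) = 35 / 18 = 1.94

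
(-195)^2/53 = 38025/53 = 717.45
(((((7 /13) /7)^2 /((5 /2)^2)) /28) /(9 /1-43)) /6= -1 /6033300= -0.00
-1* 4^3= -64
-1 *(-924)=924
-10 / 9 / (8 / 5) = -25 / 36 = -0.69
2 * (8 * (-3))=-48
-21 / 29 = -0.72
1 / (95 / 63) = 63 / 95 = 0.66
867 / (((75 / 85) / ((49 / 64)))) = 240737 / 320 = 752.30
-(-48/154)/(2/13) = 156/77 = 2.03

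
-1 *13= -13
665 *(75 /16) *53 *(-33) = -87231375 /16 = -5451960.94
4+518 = 522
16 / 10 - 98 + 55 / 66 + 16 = -2387 / 30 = -79.57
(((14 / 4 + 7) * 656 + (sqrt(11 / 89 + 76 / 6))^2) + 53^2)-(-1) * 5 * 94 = 2718004 / 267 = 10179.79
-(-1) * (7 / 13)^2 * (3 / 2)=147 / 338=0.43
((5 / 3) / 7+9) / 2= 97 / 21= 4.62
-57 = -57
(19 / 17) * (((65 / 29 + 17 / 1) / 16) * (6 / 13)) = 15903 / 25636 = 0.62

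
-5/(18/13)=-65/18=-3.61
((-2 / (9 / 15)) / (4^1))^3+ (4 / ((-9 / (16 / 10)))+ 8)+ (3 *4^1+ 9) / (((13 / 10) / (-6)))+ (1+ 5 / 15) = -88.88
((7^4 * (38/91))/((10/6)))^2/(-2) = -764483202/4225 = -180942.77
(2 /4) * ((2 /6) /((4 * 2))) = 1 /48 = 0.02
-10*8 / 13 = -6.15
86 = 86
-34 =-34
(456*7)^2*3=30566592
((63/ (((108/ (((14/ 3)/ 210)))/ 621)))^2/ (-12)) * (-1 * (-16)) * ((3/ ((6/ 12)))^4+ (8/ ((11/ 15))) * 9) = -33127038/ 275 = -120461.96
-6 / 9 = -2 / 3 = -0.67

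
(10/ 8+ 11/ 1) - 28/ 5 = 133/ 20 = 6.65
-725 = -725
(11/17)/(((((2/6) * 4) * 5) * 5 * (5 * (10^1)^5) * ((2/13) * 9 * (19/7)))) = 1001/96900000000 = 0.00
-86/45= -1.91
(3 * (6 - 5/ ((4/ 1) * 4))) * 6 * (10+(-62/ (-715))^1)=113589/ 110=1032.63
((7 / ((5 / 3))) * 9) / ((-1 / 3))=-567 / 5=-113.40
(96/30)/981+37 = 181501/4905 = 37.00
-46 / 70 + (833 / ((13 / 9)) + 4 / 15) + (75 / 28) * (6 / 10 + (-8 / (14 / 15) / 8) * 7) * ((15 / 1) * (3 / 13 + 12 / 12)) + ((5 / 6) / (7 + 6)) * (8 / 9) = 2888818 / 12285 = 235.15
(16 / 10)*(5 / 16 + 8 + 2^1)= 33 / 2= 16.50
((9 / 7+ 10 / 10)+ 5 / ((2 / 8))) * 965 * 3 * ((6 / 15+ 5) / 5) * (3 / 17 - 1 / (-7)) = 92672424 / 4165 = 22250.28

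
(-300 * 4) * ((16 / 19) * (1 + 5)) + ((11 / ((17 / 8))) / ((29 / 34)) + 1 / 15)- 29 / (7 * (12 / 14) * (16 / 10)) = -801380099 / 132240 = -6060.04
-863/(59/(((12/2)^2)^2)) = -1118448/59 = -18956.75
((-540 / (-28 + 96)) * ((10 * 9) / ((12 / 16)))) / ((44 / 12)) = -48600 / 187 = -259.89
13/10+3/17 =251/170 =1.48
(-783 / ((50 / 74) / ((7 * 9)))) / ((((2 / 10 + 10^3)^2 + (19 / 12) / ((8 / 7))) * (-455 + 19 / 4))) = 700866432 / 4324135121221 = 0.00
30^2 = 900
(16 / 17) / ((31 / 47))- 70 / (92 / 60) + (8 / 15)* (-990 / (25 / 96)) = -627790598 / 303025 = -2071.75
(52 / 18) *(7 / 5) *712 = 129584 / 45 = 2879.64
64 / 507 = 0.13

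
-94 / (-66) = 47 / 33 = 1.42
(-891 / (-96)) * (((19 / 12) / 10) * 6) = 5643 / 640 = 8.82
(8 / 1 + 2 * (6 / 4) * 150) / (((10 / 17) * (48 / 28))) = 27251 / 60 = 454.18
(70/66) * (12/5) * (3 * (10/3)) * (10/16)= 175/11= 15.91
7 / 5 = 1.40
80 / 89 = 0.90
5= 5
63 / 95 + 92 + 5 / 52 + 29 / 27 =12515497 / 133380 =93.83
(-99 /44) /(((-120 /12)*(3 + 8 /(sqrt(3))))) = -81 /1480 + 9*sqrt(3) /185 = 0.03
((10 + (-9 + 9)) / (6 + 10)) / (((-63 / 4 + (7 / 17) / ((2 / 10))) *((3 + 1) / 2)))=-85 / 3724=-0.02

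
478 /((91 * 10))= 239 /455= 0.53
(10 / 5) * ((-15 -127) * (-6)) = 1704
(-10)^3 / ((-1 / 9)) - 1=8999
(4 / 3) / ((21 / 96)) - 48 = -880 / 21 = -41.90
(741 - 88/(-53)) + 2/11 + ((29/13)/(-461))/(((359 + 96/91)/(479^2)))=6514328891296/8806019695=739.76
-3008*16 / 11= -48128 / 11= -4375.27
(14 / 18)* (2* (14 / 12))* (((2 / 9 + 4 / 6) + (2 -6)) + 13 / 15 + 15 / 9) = -1274 / 1215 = -1.05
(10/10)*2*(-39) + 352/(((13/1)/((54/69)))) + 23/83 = -1402961/24817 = -56.53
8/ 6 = 4/ 3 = 1.33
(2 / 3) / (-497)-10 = -14912 / 1491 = -10.00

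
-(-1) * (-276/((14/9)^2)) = -5589/49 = -114.06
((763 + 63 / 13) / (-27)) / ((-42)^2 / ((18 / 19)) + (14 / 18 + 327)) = -0.01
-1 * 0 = 0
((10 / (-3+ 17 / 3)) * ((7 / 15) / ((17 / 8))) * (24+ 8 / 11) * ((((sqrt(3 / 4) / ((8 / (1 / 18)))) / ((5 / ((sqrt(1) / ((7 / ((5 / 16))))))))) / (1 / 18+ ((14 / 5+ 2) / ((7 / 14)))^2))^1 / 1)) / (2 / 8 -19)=-sqrt(3) / 2738802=-0.00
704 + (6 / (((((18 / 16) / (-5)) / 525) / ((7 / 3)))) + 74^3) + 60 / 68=19036373 / 51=373262.22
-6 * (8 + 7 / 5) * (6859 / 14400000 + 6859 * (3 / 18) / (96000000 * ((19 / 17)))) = -4394453 / 160000000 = -0.03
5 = 5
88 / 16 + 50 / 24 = 91 / 12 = 7.58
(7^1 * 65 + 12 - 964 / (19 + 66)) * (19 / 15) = 735889 / 1275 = 577.17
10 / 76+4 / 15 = 227 / 570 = 0.40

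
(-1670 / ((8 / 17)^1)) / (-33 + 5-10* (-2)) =14195 / 32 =443.59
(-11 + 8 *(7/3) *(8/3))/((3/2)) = 25.85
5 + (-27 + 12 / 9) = -20.67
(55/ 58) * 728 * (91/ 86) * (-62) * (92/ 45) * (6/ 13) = -159871712/ 3741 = -42735.02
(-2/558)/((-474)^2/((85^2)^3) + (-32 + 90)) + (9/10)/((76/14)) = 192173897614674401/1159576369660387260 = 0.17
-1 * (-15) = 15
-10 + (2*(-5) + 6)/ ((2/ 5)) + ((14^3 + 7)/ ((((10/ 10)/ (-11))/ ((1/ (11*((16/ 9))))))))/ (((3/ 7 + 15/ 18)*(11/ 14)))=-3686213/ 2332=-1580.71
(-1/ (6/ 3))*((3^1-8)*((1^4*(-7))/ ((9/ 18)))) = -35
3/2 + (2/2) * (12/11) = 57/22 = 2.59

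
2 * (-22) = -44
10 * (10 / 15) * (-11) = -220 / 3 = -73.33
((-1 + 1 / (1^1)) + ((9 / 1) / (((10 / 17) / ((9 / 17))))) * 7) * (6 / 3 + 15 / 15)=1701 / 10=170.10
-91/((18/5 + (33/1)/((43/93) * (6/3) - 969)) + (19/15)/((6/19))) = -147470778/12279005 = -12.01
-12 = -12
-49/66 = -0.74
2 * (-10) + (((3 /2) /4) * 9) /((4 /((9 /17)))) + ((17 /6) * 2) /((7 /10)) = -130897 /11424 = -11.46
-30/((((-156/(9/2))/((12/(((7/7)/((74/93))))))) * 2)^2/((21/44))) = -3881115/14291992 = -0.27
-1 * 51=-51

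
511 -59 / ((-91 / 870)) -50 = 93281 / 91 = 1025.07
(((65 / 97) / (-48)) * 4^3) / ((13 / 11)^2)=-2420 / 3783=-0.64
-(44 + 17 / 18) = -809 / 18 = -44.94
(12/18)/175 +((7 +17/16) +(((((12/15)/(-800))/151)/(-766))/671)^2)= 1020353484295639544930021/126495701818016916000000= 8.07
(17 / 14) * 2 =17 / 7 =2.43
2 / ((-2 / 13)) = -13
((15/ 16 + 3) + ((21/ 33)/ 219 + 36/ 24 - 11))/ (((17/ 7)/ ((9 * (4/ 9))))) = -9.16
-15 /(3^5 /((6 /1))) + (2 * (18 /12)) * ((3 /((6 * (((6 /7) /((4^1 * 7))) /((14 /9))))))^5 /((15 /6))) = 12705243.45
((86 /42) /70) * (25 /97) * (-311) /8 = -66865 /228144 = -0.29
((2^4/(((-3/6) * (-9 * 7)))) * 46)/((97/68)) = 100096/6111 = 16.38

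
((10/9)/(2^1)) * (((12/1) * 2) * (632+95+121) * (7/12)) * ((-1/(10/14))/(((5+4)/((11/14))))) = -65296/81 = -806.12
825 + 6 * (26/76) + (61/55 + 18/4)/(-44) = 76044037/91960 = 826.93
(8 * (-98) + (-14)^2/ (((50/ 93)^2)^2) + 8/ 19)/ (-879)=-1.78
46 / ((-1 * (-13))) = 46 / 13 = 3.54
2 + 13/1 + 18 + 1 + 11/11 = 35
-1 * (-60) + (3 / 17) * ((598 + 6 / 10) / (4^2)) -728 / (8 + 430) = 19341761 / 297840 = 64.94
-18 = -18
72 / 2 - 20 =16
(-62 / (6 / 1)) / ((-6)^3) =31 / 648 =0.05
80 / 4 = 20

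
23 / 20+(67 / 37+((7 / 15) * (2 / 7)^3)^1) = 323261 / 108780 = 2.97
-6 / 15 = -2 / 5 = -0.40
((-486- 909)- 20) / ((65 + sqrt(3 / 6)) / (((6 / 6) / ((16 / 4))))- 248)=-95.42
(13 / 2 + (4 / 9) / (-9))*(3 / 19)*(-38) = -1045 / 27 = -38.70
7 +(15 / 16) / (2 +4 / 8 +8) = 397 / 56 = 7.09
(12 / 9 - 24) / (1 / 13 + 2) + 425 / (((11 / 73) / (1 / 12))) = 798779 / 3564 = 224.12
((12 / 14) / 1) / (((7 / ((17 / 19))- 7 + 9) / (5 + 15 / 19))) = 0.51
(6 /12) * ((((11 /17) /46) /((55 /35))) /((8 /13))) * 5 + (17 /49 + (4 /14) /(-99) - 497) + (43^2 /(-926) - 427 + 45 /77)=-25995353267749 /28102114656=-925.03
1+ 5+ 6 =12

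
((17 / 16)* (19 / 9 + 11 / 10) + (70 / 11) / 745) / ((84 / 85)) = 137233639 / 39650688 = 3.46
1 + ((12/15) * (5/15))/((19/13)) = 337/285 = 1.18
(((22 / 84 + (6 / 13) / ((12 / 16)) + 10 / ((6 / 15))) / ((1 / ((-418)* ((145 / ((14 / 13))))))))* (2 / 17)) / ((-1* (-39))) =-428179345 / 97461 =-4393.34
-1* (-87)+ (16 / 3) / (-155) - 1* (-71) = 73454 / 465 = 157.97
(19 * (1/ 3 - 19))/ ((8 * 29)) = -133/ 87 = -1.53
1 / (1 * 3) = 0.33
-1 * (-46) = 46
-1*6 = -6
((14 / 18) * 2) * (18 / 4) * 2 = 14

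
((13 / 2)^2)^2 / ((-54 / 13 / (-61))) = 22648873 / 864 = 26213.97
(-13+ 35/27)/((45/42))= -4424/405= -10.92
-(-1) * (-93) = -93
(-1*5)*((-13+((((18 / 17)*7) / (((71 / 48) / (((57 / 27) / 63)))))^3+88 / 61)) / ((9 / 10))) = 1672887630228650 / 26065011381489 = 64.18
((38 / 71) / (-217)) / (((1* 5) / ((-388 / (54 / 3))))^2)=-1430168 / 31199175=-0.05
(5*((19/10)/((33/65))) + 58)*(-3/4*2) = -5063/44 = -115.07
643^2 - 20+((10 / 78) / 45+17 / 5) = 725573867 / 1755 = 413432.40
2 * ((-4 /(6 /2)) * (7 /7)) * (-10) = 80 /3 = 26.67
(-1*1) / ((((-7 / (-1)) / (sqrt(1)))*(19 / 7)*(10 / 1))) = -1 / 190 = -0.01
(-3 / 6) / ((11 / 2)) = -1 / 11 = -0.09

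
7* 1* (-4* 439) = -12292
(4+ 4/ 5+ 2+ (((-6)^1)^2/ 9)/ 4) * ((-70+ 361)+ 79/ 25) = 286806/ 125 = 2294.45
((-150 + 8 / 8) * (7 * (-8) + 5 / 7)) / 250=32.95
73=73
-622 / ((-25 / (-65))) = -8086 / 5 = -1617.20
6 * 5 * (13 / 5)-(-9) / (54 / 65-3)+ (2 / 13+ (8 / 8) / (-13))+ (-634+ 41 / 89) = -30431105 / 54379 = -559.61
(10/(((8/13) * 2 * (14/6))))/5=39/56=0.70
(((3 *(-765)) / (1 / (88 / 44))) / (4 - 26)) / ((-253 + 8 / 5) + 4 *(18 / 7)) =-26775 / 30943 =-0.87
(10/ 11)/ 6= 5/ 33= 0.15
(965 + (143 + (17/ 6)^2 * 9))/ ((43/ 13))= 61373/ 172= 356.82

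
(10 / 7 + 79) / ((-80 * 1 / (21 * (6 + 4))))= -1689 / 8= -211.12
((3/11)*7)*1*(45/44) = 945/484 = 1.95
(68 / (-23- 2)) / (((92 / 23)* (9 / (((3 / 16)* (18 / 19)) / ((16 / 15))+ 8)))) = -337637 / 547200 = -0.62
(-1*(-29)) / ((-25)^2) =29 / 625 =0.05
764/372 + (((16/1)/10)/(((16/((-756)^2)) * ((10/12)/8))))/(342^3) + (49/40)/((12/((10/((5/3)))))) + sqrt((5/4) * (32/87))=3.36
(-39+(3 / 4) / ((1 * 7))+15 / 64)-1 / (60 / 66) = -39.76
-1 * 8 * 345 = -2760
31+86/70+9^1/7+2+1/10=2493/70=35.61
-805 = -805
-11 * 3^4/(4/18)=-4009.50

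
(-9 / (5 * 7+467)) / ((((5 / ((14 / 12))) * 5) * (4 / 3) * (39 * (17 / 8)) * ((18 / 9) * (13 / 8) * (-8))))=0.00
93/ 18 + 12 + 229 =1477/ 6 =246.17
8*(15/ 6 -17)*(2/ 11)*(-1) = 232/ 11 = 21.09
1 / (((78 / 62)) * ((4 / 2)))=31 / 78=0.40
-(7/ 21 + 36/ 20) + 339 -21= 4738/ 15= 315.87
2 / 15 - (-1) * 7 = 107 / 15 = 7.13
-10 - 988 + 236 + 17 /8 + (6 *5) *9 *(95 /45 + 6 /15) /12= -703.38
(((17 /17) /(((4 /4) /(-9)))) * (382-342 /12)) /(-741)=2121 /494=4.29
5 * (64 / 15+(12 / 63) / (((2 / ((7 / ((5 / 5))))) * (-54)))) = 1723 / 81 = 21.27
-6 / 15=-2 / 5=-0.40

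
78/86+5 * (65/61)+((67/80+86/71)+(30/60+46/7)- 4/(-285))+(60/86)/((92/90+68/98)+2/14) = 383639250578327/24366740618640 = 15.74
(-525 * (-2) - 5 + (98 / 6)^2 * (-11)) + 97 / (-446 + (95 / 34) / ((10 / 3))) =-514847990 / 272439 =-1889.77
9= 9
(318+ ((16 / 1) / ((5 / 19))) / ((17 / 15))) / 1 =371.65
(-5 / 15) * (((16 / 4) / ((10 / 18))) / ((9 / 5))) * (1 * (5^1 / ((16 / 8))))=-10 / 3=-3.33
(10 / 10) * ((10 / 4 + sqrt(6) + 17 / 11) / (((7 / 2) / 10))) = 20 * sqrt(6) / 7 + 890 / 77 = 18.56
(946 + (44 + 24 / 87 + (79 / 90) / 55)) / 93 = 10.65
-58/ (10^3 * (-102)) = 29/ 51000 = 0.00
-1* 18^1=-18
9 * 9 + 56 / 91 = 1061 / 13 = 81.62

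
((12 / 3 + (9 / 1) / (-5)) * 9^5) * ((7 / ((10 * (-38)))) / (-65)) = 36.82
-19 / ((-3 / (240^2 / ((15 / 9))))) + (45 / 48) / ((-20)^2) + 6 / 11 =3081838113 / 14080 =218880.55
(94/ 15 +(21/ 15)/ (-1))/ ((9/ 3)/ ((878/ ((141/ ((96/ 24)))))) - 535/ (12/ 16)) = -256376/ 37572055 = -0.01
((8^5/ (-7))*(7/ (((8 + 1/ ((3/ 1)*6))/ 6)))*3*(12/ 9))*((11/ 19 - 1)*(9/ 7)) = 1019215872/ 19285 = 52850.19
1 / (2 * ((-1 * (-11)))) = 1 / 22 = 0.05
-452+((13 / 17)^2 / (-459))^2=-7953522057491 / 17596287801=-452.00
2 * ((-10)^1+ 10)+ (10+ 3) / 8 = 13 / 8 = 1.62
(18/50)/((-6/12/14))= -252/25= -10.08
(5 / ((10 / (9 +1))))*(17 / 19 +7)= 750 / 19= 39.47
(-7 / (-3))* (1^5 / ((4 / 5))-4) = -77 / 12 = -6.42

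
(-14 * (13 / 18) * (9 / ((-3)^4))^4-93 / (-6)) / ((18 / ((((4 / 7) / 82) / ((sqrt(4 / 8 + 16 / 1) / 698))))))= 638787613 * sqrt(66) / 5033277711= 1.03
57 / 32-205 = -6503 / 32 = -203.22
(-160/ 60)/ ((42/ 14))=-8/ 9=-0.89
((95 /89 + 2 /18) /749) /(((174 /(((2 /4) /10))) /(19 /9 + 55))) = 0.00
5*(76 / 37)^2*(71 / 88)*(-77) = -1794170 / 1369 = -1310.57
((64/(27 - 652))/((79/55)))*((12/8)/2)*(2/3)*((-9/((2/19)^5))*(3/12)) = 6205.92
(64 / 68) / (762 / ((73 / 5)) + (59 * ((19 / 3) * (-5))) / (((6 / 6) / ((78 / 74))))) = -43216 / 88028975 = -0.00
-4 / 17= -0.24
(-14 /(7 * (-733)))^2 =4 /537289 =0.00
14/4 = 7/2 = 3.50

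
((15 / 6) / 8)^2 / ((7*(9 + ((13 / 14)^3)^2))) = 420175 / 290370532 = 0.00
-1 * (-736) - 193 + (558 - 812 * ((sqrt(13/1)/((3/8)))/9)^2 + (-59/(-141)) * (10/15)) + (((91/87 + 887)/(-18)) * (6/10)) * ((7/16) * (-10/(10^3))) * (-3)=174.16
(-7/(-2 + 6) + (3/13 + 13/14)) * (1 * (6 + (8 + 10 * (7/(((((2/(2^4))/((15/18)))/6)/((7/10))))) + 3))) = -425055/364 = -1167.73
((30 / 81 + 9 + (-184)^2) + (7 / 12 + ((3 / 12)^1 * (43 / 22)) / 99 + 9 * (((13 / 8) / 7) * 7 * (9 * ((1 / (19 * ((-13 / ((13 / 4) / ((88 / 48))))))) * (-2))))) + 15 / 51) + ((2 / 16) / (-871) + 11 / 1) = 249110596434643 / 7352919288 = 33879.14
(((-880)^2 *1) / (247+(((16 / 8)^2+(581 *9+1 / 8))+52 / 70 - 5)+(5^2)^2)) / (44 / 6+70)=81312000 / 49539047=1.64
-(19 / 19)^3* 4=-4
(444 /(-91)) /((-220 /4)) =0.09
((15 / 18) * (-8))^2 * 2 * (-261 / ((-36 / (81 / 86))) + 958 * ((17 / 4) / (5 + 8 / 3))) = 141860500 / 2967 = 47812.77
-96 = -96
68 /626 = 34 /313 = 0.11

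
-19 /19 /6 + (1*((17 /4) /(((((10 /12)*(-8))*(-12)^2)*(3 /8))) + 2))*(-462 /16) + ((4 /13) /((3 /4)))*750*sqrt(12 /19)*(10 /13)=-73697 /1280 + 80000*sqrt(57) /3211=130.52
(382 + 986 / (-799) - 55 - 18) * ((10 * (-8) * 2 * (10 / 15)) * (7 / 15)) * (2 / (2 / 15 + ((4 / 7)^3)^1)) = -11113748800 / 116043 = -95772.68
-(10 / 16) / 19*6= -15 / 76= -0.20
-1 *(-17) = 17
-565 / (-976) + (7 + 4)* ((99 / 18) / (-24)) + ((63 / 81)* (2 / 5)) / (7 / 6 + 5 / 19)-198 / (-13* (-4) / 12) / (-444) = -930561929 / 573909960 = -1.62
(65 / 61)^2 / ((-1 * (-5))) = 845 / 3721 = 0.23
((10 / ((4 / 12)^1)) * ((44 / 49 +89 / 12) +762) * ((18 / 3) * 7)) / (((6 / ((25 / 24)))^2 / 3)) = 1415453125 / 16128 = 87763.71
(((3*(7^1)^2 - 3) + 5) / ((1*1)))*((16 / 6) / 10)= 596 / 15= 39.73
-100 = -100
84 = 84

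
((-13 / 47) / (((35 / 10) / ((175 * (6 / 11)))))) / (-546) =50 / 3619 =0.01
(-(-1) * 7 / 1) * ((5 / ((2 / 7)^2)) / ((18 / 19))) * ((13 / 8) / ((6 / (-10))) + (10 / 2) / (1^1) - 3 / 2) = 619115 / 1728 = 358.28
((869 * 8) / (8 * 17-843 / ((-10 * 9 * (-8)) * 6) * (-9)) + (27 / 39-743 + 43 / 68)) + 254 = -107831575 / 246636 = -437.21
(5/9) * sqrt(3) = 5 * sqrt(3)/9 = 0.96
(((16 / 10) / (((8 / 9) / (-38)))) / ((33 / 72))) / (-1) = 8208 / 55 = 149.24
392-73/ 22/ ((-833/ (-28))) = 512982/ 1309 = 391.89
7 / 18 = 0.39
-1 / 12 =-0.08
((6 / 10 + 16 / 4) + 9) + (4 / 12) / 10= 409 / 30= 13.63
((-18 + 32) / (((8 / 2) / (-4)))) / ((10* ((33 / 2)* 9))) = -14 / 1485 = -0.01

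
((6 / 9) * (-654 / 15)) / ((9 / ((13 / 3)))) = -5668 / 405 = -14.00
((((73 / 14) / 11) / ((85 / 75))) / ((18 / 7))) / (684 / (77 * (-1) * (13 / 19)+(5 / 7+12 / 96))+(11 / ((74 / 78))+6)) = 744976315 / 20158751844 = 0.04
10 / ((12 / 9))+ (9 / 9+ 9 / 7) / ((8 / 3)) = 117 / 14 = 8.36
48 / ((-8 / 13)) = -78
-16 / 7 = -2.29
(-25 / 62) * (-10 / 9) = 125 / 279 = 0.45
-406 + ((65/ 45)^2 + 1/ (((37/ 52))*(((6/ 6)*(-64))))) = -19369517/ 47952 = -403.94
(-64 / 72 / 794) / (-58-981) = 4 / 3712347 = 0.00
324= 324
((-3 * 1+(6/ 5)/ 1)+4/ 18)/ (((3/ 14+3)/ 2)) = -1988/ 2025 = -0.98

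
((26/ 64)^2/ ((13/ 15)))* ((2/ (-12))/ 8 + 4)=12415/ 16384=0.76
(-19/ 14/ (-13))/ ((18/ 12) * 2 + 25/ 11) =209/ 10556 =0.02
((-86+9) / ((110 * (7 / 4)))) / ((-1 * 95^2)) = 2 / 45125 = 0.00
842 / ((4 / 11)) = 4631 / 2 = 2315.50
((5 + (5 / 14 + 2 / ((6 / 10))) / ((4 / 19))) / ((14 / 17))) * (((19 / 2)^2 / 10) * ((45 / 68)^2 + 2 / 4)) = 1185202349 / 5117952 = 231.58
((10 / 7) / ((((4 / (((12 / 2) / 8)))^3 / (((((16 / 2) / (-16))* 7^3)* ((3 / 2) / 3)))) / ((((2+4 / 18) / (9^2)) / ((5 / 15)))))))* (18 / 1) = -1225 / 1024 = -1.20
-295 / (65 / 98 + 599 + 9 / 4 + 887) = -57820 / 291827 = -0.20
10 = 10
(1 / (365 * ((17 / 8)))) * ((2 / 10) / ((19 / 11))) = 88 / 589475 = 0.00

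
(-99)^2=9801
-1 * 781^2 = -609961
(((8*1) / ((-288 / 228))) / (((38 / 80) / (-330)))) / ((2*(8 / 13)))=3575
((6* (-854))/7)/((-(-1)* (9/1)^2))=-244/27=-9.04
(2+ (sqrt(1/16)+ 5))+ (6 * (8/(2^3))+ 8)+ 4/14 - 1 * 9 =351/28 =12.54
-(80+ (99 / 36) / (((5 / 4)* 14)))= -5611 / 70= -80.16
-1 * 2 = -2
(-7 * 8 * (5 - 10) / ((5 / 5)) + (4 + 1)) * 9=2565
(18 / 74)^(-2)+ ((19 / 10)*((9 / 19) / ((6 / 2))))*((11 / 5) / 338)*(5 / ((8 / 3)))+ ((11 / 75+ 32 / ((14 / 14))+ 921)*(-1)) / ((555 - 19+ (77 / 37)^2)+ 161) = 81728283165923 / 5257244023200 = 15.55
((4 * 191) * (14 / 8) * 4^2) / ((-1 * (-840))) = 382 / 15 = 25.47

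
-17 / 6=-2.83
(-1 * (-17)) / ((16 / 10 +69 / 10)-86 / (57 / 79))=-1938 / 12619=-0.15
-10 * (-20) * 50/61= 10000/61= 163.93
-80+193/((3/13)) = 756.33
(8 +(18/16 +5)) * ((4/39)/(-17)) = -113/1326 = -0.09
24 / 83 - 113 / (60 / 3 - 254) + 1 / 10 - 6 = -248987 / 48555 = -5.13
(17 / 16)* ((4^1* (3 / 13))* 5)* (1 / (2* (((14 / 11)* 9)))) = 0.21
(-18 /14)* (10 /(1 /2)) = -180 /7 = -25.71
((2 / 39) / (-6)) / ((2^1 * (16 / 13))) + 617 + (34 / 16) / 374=1954663 / 3168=617.00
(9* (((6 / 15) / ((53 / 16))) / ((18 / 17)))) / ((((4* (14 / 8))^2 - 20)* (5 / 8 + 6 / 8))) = 2176 / 84535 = 0.03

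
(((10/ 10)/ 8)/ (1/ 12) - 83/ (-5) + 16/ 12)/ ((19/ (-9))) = -1749/ 190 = -9.21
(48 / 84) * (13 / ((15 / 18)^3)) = 11232 / 875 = 12.84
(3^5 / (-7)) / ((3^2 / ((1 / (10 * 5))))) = -0.08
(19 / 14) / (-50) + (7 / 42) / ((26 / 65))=0.39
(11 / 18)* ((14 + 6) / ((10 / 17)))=187 / 9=20.78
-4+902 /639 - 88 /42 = -20950 /4473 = -4.68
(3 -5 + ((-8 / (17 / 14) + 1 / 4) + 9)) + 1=1.66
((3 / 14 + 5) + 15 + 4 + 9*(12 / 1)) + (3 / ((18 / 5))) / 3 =8347 / 63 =132.49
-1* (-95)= 95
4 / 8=1 / 2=0.50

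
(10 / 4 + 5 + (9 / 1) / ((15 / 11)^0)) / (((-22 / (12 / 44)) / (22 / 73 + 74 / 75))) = -5289 / 20075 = -0.26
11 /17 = 0.65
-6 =-6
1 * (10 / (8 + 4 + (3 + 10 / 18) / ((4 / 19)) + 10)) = 9 / 35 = 0.26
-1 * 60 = -60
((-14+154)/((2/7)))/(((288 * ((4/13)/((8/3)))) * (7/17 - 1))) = -10829/432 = -25.07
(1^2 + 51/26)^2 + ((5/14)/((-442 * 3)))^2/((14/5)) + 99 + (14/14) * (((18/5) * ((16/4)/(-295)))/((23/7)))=107.76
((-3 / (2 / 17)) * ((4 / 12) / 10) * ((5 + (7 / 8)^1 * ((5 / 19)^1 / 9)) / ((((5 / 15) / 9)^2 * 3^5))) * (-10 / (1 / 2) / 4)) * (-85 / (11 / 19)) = -903125 / 96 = -9407.55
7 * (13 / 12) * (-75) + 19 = -2199 / 4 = -549.75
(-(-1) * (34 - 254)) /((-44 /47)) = 235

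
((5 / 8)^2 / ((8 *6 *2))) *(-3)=-25 / 2048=-0.01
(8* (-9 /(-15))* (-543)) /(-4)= 651.60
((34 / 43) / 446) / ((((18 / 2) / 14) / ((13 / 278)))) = 1547 / 11995839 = 0.00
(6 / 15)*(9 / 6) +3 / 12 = 17 / 20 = 0.85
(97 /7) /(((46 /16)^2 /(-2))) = -12416 /3703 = -3.35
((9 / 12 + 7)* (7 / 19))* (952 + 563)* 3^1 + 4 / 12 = 2958871 / 228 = 12977.50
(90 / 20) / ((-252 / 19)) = -19 / 56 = -0.34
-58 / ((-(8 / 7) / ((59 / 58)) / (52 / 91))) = 59 / 2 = 29.50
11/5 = 2.20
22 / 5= 4.40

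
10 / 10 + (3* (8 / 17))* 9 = 233 / 17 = 13.71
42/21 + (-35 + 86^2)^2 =54184323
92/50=46/25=1.84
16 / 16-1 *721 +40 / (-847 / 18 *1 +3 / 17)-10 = -2096818 / 2869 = -730.85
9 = 9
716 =716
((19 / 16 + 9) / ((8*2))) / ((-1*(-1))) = 163 / 256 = 0.64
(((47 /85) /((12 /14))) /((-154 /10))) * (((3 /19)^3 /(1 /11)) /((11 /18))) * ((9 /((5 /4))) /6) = -22842 /6413165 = -0.00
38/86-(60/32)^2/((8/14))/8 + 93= 8161139/88064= 92.67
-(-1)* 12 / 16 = 3 / 4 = 0.75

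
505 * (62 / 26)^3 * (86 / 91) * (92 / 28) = 29757931990 / 1399489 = 21263.43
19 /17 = 1.12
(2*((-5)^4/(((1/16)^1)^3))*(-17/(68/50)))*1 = -64000000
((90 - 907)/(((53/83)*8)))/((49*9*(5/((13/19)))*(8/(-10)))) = 46397/747936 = 0.06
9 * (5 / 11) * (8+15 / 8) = 3555 / 88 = 40.40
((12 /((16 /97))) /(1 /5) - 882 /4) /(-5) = -573 /20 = -28.65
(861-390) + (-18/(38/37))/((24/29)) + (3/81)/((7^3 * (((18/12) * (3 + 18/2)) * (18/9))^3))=3692836122715/8209543104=449.82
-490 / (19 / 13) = -6370 / 19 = -335.26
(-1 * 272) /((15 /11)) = -2992 /15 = -199.47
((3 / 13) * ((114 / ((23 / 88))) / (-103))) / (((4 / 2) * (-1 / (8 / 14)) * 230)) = 30096 / 24791585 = 0.00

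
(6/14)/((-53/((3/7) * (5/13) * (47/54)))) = -235/202566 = -0.00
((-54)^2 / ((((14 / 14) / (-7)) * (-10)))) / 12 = 1701 / 10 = 170.10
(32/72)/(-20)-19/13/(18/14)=-226/195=-1.16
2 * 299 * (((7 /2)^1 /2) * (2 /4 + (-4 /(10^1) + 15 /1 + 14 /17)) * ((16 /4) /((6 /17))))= 5665751 /30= 188858.37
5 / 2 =2.50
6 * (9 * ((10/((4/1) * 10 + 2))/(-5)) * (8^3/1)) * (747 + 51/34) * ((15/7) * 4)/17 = -413890560/833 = -496867.42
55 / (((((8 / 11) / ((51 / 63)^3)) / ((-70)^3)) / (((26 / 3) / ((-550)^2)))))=-63869 / 162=-394.25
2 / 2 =1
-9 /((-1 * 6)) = 3 /2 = 1.50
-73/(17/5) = -365/17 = -21.47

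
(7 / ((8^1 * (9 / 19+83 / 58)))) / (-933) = -3857 / 7833468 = -0.00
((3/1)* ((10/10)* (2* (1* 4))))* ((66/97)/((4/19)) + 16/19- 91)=-3844908/1843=-2086.22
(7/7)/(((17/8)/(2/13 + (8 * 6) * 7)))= 34960/221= 158.19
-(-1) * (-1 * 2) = -2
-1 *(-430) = 430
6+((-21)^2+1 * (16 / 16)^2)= 448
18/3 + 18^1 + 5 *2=34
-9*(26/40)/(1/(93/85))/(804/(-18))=32643/227800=0.14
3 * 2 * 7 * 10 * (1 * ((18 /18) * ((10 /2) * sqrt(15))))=2100 * sqrt(15)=8133.27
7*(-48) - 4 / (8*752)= -505345 / 1504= -336.00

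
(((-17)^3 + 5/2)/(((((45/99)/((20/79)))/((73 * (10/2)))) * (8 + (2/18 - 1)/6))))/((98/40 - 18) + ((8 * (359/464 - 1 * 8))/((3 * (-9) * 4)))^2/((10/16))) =13054448960298900/1549603462063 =8424.38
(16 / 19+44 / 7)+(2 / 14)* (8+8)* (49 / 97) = 106852 / 12901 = 8.28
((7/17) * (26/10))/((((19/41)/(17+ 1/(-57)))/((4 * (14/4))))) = 549.26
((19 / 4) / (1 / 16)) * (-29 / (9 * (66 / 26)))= -28652 / 297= -96.47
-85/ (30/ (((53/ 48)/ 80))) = -901/ 23040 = -0.04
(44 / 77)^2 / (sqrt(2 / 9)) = 24 * sqrt(2) / 49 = 0.69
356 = 356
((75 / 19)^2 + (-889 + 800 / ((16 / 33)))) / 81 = 280346 / 29241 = 9.59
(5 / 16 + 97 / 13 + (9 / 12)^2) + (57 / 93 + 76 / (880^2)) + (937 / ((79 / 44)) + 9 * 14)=4048422355903 / 6163643200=656.82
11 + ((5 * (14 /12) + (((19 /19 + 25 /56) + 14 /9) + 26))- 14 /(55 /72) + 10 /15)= 781003 /27720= 28.17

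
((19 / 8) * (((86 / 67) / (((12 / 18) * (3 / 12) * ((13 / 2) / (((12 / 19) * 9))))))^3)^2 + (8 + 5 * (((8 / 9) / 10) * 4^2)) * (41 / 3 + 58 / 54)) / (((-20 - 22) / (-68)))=359211.03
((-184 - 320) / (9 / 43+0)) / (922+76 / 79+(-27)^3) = 190232 / 1482043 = 0.13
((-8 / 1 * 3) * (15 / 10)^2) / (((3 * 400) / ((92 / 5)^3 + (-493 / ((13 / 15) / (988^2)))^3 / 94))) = 12038120476560455692386826872 / 146875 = 81961671329773315352420.95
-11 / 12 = -0.92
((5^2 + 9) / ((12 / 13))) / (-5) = -221 / 30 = -7.37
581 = 581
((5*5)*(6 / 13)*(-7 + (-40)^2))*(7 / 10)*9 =1505385 / 13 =115798.85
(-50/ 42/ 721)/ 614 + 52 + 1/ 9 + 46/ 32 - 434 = -84885468365/ 223117776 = -380.45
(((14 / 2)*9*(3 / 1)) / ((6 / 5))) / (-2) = -315 / 4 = -78.75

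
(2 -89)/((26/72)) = -3132/13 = -240.92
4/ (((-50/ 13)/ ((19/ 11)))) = -494/ 275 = -1.80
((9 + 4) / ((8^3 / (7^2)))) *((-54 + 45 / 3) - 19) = -18473 / 256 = -72.16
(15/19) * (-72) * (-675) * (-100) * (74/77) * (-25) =134865000000/1463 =92183868.76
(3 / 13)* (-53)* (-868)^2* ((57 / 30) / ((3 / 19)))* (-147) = 1059521712312 / 65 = 16300334035.57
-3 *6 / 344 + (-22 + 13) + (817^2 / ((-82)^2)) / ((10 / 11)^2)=3211213567 / 28913200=111.06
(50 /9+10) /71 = 140 /639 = 0.22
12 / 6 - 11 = -9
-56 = -56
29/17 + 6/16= 283/136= 2.08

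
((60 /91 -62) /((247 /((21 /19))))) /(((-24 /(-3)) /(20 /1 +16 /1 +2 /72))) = -3619927 /2928432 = -1.24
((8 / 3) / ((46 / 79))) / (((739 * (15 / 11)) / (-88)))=-305888 / 764865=-0.40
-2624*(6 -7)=2624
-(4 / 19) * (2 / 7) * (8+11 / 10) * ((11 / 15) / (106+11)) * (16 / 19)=-704 / 243675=-0.00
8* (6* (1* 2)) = 96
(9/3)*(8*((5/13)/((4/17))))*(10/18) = 850/39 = 21.79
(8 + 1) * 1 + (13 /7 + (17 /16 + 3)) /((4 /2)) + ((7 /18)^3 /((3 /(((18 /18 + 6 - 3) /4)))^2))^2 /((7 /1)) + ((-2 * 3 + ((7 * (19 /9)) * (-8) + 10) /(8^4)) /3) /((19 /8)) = 16289307474673 /1465654756608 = 11.11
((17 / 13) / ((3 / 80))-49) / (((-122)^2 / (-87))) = 15979 / 193492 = 0.08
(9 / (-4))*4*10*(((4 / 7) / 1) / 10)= -36 / 7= -5.14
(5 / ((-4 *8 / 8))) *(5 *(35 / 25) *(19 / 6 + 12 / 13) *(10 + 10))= -55825 / 78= -715.71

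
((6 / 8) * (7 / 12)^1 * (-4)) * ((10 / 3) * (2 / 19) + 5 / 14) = -565 / 456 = -1.24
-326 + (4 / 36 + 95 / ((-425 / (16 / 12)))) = -249533 / 765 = -326.19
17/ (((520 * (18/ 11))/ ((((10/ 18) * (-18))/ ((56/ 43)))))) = -8041/ 52416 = -0.15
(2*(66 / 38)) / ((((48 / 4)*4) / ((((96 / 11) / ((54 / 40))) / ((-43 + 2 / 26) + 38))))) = -65 / 684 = -0.10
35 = 35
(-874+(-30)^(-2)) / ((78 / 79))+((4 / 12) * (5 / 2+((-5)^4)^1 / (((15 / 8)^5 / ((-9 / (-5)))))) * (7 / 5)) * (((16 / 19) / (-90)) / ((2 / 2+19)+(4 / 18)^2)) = -856007446891 / 967005000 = -885.22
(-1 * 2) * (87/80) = -87/40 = -2.18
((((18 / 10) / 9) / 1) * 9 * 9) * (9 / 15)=243 / 25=9.72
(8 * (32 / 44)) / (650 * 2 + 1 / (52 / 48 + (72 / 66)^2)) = 13204 / 2951267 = 0.00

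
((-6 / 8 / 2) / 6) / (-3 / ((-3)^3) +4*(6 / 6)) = -0.02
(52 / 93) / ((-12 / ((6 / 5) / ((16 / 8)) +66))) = -481 / 155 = -3.10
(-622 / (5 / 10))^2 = 1547536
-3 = -3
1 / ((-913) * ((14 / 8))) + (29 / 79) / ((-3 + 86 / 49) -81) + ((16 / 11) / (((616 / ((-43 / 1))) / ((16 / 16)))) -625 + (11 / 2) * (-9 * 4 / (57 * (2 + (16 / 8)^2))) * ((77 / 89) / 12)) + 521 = -3378647730783883 / 32440718026860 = -104.15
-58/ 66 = -29/ 33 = -0.88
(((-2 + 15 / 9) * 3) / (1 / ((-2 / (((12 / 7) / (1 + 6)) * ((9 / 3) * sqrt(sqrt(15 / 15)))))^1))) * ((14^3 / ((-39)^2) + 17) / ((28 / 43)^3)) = 2273979707 / 12265344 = 185.40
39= 39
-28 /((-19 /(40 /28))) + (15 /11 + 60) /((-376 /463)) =-5772535 /78584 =-73.46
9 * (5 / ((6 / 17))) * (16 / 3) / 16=85 / 2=42.50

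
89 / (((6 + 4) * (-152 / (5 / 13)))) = -89 / 3952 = -0.02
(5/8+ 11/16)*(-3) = -63/16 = -3.94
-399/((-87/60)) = 7980/29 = 275.17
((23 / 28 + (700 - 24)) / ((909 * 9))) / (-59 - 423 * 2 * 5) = -6317 / 327490884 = -0.00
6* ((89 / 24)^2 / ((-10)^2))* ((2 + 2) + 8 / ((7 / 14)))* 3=7921 / 160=49.51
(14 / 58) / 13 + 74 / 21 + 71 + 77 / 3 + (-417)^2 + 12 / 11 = 173990.30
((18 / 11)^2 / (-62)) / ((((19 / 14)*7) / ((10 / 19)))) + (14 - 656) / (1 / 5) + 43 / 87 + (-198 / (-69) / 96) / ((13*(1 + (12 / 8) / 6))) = -2261064415896233 / 704489788860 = -3209.51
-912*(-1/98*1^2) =456/49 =9.31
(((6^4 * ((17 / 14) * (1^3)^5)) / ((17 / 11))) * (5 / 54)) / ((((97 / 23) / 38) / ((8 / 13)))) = 4614720 / 8827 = 522.80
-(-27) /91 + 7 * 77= 49076 /91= 539.30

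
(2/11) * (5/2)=5/11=0.45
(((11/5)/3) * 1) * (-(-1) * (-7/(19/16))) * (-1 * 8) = 34.58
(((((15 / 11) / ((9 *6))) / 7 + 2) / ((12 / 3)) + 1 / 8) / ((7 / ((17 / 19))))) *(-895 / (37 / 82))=-1082319025 / 6820506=-158.69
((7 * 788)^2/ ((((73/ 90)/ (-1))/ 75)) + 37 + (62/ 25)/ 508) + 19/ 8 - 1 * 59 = -5216581627579623/ 1854200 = -2813386704.55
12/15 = 4/5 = 0.80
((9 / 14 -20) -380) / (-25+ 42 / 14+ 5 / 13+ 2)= 20.36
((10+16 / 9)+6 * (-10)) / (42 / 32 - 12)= 6944 / 1539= 4.51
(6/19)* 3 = 18/19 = 0.95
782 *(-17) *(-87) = 1156578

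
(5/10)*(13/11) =13/22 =0.59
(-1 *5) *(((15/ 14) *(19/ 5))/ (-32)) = 285/ 448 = 0.64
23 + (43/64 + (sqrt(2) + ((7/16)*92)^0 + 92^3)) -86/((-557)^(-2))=-25902699.91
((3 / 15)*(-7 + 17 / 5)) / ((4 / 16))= -72 / 25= -2.88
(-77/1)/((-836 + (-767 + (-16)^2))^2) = -0.00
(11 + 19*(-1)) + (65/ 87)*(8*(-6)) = -43.86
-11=-11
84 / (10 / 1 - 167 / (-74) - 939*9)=-6216 / 624467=-0.01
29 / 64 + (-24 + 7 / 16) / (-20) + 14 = 2501 / 160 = 15.63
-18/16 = -9/8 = -1.12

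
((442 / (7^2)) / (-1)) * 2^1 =-884 / 49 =-18.04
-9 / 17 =-0.53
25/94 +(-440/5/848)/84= 110783/418488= 0.26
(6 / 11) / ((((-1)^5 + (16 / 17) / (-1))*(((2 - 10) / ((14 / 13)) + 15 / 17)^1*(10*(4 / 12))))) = 6069 / 471295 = 0.01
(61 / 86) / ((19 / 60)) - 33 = -25131 / 817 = -30.76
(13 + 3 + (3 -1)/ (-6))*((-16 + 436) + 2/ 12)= 118487/ 18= 6582.61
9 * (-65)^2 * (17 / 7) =646425 / 7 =92346.43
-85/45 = -17/9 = -1.89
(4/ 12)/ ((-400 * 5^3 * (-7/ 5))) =1/ 210000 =0.00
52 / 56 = 13 / 14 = 0.93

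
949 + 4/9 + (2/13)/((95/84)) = 10554587/11115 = 949.58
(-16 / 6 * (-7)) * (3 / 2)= 28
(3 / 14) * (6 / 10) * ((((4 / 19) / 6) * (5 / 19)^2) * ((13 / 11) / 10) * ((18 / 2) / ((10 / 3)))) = 1053 / 10562860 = 0.00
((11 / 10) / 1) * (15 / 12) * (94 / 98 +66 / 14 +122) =8602 / 49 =175.55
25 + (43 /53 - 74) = -2554 /53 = -48.19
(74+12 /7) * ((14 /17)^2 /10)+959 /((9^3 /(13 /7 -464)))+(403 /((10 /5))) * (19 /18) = -390.12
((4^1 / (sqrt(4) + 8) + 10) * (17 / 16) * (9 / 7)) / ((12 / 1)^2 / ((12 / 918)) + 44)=1989 / 1548400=0.00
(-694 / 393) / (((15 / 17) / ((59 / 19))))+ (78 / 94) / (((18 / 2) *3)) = -32554069 / 5264235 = -6.18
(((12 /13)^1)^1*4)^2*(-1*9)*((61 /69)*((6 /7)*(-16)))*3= 121430016 /27209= 4462.86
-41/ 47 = -0.87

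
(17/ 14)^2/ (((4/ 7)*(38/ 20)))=1445/ 1064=1.36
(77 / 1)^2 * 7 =41503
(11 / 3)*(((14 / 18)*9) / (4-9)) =-77 / 15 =-5.13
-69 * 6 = -414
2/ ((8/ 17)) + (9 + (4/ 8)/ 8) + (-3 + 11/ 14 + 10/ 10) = 1355/ 112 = 12.10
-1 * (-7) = 7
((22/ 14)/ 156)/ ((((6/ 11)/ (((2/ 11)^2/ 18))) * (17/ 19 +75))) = 19/ 42515928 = 0.00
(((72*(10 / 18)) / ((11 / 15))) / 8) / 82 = 75 / 902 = 0.08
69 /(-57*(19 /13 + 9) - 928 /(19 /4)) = -0.09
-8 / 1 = -8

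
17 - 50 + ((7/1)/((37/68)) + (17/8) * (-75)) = -53135/296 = -179.51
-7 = -7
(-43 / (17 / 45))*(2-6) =7740 / 17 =455.29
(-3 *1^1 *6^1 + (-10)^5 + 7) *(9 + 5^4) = -63406974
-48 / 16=-3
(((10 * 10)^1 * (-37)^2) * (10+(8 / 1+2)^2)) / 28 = 3764750 / 7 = 537821.43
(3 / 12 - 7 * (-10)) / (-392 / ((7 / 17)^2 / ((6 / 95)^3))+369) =240922375 / 1263487932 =0.19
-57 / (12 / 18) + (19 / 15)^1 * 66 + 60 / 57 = -161 / 190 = -0.85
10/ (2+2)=2.50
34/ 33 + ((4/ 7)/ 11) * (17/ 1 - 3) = 58/ 33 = 1.76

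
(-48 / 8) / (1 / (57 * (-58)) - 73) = 19836 / 241339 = 0.08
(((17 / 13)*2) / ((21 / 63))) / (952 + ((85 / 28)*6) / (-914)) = 76776 / 9315293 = 0.01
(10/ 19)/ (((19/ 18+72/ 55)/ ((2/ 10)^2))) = 396/ 44479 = 0.01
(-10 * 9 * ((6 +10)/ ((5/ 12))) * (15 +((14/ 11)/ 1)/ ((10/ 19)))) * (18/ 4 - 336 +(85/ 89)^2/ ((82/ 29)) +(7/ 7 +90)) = 14458016.72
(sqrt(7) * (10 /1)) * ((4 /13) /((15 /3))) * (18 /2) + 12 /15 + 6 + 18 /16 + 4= 477 /40 + 72 * sqrt(7) /13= 26.58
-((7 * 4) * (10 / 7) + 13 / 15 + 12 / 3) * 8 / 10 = -2692 / 75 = -35.89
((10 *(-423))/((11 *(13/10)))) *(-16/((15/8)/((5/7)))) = 1804800/1001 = 1803.00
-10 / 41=-0.24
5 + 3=8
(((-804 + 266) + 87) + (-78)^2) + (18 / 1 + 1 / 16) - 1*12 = 90225 / 16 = 5639.06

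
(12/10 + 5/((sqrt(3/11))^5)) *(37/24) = 37/20 + 22385 *sqrt(33)/648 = 200.29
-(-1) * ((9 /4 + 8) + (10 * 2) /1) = 121 /4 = 30.25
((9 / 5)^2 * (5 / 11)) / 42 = 27 / 770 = 0.04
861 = 861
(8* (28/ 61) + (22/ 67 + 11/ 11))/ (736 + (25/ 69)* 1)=1410153/ 207656383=0.01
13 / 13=1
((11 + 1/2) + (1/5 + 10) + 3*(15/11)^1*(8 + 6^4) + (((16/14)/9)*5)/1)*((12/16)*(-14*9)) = -506225.20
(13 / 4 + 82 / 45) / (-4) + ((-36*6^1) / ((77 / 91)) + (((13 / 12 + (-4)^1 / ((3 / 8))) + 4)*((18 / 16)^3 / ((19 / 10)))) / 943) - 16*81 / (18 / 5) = -5599321239539 / 9081768960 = -616.55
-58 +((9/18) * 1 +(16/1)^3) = 8077/2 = 4038.50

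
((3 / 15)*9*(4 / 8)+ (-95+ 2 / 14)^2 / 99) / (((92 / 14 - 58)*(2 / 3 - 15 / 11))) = 4452619 / 1738800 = 2.56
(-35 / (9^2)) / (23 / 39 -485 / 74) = 4810 / 66393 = 0.07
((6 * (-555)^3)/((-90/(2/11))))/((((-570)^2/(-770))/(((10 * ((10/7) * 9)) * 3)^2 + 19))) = -1846537639715/2527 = -730723244.84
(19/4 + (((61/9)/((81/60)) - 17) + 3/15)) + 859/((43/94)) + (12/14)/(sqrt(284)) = 3 * sqrt(71)/497 + 390956551/208980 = 1870.84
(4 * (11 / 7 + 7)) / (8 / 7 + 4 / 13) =260 / 11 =23.64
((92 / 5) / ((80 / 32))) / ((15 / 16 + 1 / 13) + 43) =38272 / 228875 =0.17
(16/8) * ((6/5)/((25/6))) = 72/125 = 0.58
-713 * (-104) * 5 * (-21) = -7785960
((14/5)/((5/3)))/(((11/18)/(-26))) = -19656/275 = -71.48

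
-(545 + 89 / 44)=-24069 / 44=-547.02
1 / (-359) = -1 / 359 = -0.00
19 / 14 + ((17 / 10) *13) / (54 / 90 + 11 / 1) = 2649 / 812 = 3.26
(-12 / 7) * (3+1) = -48 / 7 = -6.86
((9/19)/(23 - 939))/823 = -9/14323492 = -0.00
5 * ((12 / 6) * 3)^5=38880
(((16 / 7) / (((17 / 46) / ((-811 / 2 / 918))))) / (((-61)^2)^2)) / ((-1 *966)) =3244 / 15881747306481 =0.00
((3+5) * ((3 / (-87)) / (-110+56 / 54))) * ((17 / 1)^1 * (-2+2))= 0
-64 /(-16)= 4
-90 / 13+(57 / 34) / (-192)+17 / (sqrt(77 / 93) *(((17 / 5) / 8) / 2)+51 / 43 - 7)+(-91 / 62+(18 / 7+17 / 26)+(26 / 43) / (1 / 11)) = -14225442106567100791 / 9808277549257043584 - 42748880 *sqrt(7161) / 37158854203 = -1.55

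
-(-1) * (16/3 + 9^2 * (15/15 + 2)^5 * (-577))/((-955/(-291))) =-3304911929/955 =-3460640.76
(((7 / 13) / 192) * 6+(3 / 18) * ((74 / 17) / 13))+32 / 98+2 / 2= 1454549 / 1039584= 1.40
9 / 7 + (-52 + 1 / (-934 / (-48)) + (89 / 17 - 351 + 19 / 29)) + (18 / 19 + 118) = -8476583448 / 30620723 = -276.83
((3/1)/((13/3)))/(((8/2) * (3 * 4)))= 3/208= 0.01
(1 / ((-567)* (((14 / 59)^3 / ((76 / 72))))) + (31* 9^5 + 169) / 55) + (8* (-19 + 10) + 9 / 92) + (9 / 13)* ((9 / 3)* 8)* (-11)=15212049109045463 / 460546566480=33030.43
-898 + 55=-843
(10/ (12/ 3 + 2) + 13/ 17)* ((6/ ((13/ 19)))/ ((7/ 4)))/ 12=4712/ 4641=1.02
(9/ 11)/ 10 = 9/ 110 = 0.08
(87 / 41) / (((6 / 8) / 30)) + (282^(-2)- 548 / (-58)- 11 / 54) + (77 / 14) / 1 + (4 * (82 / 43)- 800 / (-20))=1796084144945 / 12197470644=147.25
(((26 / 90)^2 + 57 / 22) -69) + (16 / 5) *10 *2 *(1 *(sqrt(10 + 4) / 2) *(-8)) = -1024.19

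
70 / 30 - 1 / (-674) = 4721 / 2022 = 2.33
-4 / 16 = -1 / 4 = -0.25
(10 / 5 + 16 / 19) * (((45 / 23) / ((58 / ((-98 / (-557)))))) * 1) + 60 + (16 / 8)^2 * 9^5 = 1667698383486 / 7058861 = 236256.02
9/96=3/32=0.09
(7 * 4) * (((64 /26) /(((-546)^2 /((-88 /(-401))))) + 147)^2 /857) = 13047301838634305310916 /18480291611381424279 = 706.01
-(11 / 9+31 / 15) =-148 / 45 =-3.29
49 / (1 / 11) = 539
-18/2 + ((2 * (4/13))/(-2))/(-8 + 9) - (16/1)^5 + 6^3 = -13628801/13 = -1048369.31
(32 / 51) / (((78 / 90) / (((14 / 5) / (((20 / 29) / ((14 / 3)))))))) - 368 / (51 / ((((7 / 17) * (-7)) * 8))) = 10149664 / 56355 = 180.10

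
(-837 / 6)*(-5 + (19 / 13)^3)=575577 / 2197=261.98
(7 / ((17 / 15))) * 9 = 945 / 17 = 55.59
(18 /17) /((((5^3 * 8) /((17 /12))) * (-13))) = -3 /26000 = -0.00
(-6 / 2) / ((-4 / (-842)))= -1263 / 2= -631.50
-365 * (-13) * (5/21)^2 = 118625/441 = 268.99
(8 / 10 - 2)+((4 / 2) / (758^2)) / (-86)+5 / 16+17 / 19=67941813 / 9388375760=0.01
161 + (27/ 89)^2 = 1276010/ 7921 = 161.09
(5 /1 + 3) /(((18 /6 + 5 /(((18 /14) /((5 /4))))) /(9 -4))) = 1440 /283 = 5.09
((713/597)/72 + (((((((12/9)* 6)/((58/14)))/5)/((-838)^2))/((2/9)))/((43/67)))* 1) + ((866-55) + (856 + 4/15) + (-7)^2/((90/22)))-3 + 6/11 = 1676.81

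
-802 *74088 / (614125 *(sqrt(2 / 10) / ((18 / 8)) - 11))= 2139068736 *sqrt(5) / 30085369625 + 52941951216 / 6017073925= 8.96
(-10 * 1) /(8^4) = -5 /2048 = -0.00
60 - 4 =56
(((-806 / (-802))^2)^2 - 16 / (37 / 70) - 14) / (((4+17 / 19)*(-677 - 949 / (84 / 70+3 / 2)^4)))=6055173676352132631 / 476171758716296048273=0.01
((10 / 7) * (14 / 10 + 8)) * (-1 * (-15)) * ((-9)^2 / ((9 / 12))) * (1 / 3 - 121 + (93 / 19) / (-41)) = -2627614.25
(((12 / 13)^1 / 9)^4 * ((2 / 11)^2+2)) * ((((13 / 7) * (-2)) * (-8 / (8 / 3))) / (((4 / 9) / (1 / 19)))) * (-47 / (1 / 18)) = -8879616 / 35356321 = -0.25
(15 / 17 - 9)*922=-127236 / 17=-7484.47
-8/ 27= -0.30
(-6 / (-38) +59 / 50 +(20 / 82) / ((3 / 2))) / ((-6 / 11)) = -1928663 / 701100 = -2.75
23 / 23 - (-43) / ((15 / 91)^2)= 356308 / 225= 1583.59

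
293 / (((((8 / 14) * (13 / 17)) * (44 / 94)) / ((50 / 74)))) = 40968725 / 42328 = 967.89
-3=-3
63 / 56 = 9 / 8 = 1.12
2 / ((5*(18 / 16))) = 0.36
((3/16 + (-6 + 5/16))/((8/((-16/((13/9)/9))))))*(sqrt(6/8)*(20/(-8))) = -4455*sqrt(3)/52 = -148.39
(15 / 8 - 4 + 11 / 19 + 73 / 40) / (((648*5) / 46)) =1219 / 307800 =0.00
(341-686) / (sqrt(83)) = -345 * sqrt(83) / 83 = -37.87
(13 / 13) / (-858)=-0.00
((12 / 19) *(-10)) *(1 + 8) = -56.84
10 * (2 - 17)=-150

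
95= 95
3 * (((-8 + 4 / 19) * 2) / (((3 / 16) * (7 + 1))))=-592 / 19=-31.16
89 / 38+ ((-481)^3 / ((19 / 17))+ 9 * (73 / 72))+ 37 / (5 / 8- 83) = -9973773561339 / 100168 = -99570457.25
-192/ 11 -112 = -1424/ 11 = -129.45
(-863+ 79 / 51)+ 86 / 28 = -612883 / 714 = -858.38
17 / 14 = 1.21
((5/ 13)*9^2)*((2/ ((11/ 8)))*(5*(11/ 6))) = 5400/ 13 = 415.38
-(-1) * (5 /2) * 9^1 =45 /2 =22.50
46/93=0.49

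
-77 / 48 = -1.60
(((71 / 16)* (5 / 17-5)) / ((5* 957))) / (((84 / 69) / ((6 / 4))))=-0.01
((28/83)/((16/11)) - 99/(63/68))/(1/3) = -743391/2324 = -319.88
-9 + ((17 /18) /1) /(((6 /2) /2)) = -226 /27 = -8.37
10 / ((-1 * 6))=-5 / 3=-1.67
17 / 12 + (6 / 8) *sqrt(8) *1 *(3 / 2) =17 / 12 + 9 *sqrt(2) / 4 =4.60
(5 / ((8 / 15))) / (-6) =-25 / 16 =-1.56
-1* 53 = -53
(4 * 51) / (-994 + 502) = -17 / 41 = -0.41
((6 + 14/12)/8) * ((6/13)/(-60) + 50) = 279457/6240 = 44.78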